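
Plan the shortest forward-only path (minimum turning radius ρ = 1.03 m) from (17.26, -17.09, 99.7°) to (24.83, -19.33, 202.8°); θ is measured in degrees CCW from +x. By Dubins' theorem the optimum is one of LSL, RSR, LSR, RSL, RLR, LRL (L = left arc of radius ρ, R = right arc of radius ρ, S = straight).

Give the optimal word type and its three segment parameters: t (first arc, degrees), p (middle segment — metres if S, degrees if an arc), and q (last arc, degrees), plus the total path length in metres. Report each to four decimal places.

Let ψ = atan2(Δy, Δx) = atan2(-2.24, 7.57) = -16.4837° be the start→goal bearing.
Normalize: d = |goal − start| / ρ = 7.894460/1.03 = 7.664524, α = (θ_start − ψ) mod 360° = 116.1837° = 2.027789 rad, β = (θ_goal − ψ) mod 360° = 219.2837° = 3.827223 rad.
Common terms: sin α = 0.897384, cos α = -0.441251, sin β = -0.633161, cos β = -0.774020, cos(α−β) = -0.226651, d² = 58.744934. Work in radians in the unit-radius frame; every candidate has L = ρ·(t + p + q).
LSL: p² = 2 + d² − 2cos(α−β) + 2d(sin α − sin β) = 84.660033; p = √p² = 9.201089; φ = atan2(cos β − cos α, d + sin α − sin β) = -0.036174 rad; t = (φ − α) mod 2π = 4.219222 rad, q = (β − φ) mod 2π = 3.863397 rad → L = 1.03·(4.219222 + 9.201089 + 3.863397) = 1.03·17.283708 = 17.802220 m
RSR: p² = 2 + d² − 2cos(α−β) + 2d(sin β − sin α) = 37.736439; p = √p² = 6.142999; φ = atan2(cos α − cos β, d − sin α + sin β) = 0.054197 rad; t = (α − φ) mod 2π = 1.973592 rad, q = (φ − β) mod 2π = 2.510159 rad → L = 1.03·(1.973592 + 6.142999 + 2.510159) = 1.03·10.626750 = 10.945553 m
LSR: p² = d² − 2 + 2cos(α−β) + 2d(sin α + sin β) = 60.341908; p = √p² = 7.768005; φ = atan2(−cos α − cos β, d + sin α + sin β) − atan2(−2, p) = 0.404084 rad; t = (φ − α) mod 2π = 4.659480 rad, q = (φ − β) mod 2π = 2.860046 rad → L = 1.03·(4.659480 + 7.768005 + 2.860046) = 1.03·15.287531 = 15.746157 m
RSL: p² = d² − 2 + 2cos(α−β) − 2d(sin α + sin β) = 52.241354; p = √p² = 7.227818; φ = atan2(cos α + cos β, d − sin α − sin β) − atan2(2, p) = -0.432720 rad; t = (α − φ) mod 2π = 2.460509 rad, q = (β − φ) mod 2π = 4.259944 rad → L = 1.03·(2.460509 + 7.227818 + 4.259944) = 1.03·13.948271 = 14.366719 m
RLR: c = (6 − d² + 2cos(α−β) + 2d(sin α − sin β))/8 = -3.717055, |c| > 1 → infeasible
LRL: c = (6 − d² + 2cos(α−β) − 2d(sin α − sin β))/8 = -9.582504, |c| > 1 → infeasible
Shortest: RSR with L = 10.945553 m ≈ 10.9456 m
Convert RSR to answer units (arcs ×180/π): t = 1.973592·180/π = 113.0785°, p = ρ·p = 1.03·6.142999 = 6.3273 m, q = 2.510159·180/π = 143.8215°, L = 10.9456 m.

RSR: t = 113.0785°, p = 6.3273 m, q = 143.8215°, L = 10.9456 m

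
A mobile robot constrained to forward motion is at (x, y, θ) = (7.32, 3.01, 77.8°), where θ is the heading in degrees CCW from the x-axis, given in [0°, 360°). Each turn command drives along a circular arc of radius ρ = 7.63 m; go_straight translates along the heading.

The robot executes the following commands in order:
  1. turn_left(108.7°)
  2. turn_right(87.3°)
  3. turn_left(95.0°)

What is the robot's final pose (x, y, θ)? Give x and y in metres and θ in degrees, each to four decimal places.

set_pose: (x, y, θ) = (7.3200, 3.0100, 77.8000°), ρ = 7.63
turn_left(108.7°): centre at ρ to the left, rotate +108.7° → (-1.0014, 12.2034, 186.5000°)
turn_right(87.3°): centre at ρ to the right, rotate −87.3° → (-9.3970, 18.5644, 99.2000°)
turn_left(95.0°): centre at ρ to the left, rotate +95.0° → (-18.8006, 24.7414, 194.2000°)

(-18.8006, 24.7414, 194.2000°)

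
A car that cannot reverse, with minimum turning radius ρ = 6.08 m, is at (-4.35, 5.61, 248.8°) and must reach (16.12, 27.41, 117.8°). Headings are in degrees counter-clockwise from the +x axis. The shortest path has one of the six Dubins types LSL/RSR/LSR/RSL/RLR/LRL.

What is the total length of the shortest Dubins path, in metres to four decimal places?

Let ψ = atan2(Δy, Δx) = atan2(21.80, 20.47) = 46.8022° be the start→goal bearing.
Normalize: d = |goal − start| / ρ = 29.904195/6.08 = 4.918453, α = (θ_start − ψ) mod 360° = 201.9978° = 3.525527 rad, β = (θ_goal − ψ) mod 360° = 70.9978° = 1.239146 rad.
Common terms: sin α = -0.374571, cos α = -0.927198, sin β = 0.945506, cos β = 0.325604, cos(α−β) = -0.656059, d² = 24.191182. Work in radians in the unit-radius frame; every candidate has L = ρ·(t + p + q).
LSL: p² = 2 + d² − 2cos(α−β) + 2d(sin α − sin β) = 14.517822; p = √p² = 3.810226; φ = atan2(cos β − cos α, d + sin α − sin β) = 0.335033 rad; t = (φ − α) mod 2π = 3.092691 rad, q = (β − φ) mod 2π = 0.904113 rad → L = 6.08·(3.092691 + 3.810226 + 0.904113) = 6.08·7.807030 = 47.466742 m
RSR: p² = 2 + d² − 2cos(α−β) + 2d(sin β − sin α) = 40.488778; p = √p² = 6.363079; φ = atan2(cos α − cos β, d − sin α + sin β) = -0.198181 rad; t = (α − φ) mod 2π = 3.723708 rad, q = (φ − β) mod 2π = 4.845859 rad → L = 6.08·(3.723708 + 6.363079 + 4.845859) = 6.08·14.932646 = 90.790487 m
LSR: p² = d² − 2 + 2cos(α−β) + 2d(sin α + sin β) = 26.495297; p = √p² = 5.147358; φ = atan2(−cos α − cos β, d + sin α + sin β) − atan2(−2, p) = 0.479752 rad; t = (φ − α) mod 2π = 3.237411 rad, q = (φ − β) mod 2π = 5.523792 rad → L = 6.08·(3.237411 + 5.147358 + 5.523792) = 6.08·13.908561 = 84.564051 m
RSL: p² = d² − 2 + 2cos(α−β) − 2d(sin α + sin β) = 15.262831; p = √p² = 3.906767; φ = atan2(cos α + cos β, d − sin α − sin β) − atan2(2, p) = -0.610651 rad; t = (α − φ) mod 2π = 4.136178 rad, q = (β − φ) mod 2π = 1.849797 rad → L = 6.08·(4.136178 + 3.906767 + 1.849797) = 6.08·9.892742 = 60.147870 m
RLR: c = (6 − d² + 2cos(α−β) + 2d(sin α − sin β))/8 = -4.061097, |c| > 1 → infeasible
LRL: c = (6 − d² + 2cos(α−β) − 2d(sin α − sin β))/8 = -0.814728; p = 2π − arccos c = 3.760130 rad; φ = atan2(cos β − cos α, d + sin α − sin β) = 0.335033 rad; t = (φ − α + p/2) mod 2π = 4.972756 rad, q = (β − α − t + p) mod 2π = 2.784178 rad → L = 6.08·(4.972756 + 3.760130 + 2.784178) = 6.08·11.517063 = 70.023744 m
Shortest: LSL with L = 47.466742 m ≈ 47.4667 m

47.4667 m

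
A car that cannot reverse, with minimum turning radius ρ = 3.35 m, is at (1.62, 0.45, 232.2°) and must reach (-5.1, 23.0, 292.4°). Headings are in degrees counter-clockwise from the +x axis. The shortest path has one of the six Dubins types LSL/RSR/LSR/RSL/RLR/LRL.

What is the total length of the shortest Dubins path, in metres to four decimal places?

Let ψ = atan2(Δy, Δx) = atan2(22.55, -6.72) = 106.5943° be the start→goal bearing.
Normalize: d = |goal − start| / ρ = 23.530000/3.35 = 7.023881, α = (θ_start − ψ) mod 360° = 125.6057° = 2.192233 rad, β = (θ_goal − ψ) mod 360° = 185.8057° = 3.242921 rad.
Common terms: sin α = 0.813043, cos α = -0.582204, sin β = -0.101155, cos β = -0.994871, cos(α−β) = 0.496974, d² = 49.334899. Work in radians in the unit-radius frame; every candidate has L = ρ·(t + p + q).
LSL: p² = 2 + d² − 2cos(α−β) + 2d(sin α − sin β) = 63.183389; p = √p² = 7.948798; φ = atan2(cos β − cos α, d + sin α − sin β) = -0.051939 rad; t = (φ − α) mod 2π = 4.039013 rad, q = (β − φ) mod 2π = 3.294860 rad → L = 3.35·(4.039013 + 7.948798 + 3.294860) = 3.35·15.282671 = 51.196949 m
RSR: p² = 2 + d² − 2cos(α−β) + 2d(sin β − sin α) = 37.498513; p = √p² = 6.123603; φ = atan2(cos α − cos β, d − sin α + sin β) = 0.067441 rad; t = (α − φ) mod 2π = 2.124793 rad, q = (φ − β) mod 2π = 3.107705 rad → L = 3.35·(2.124793 + 6.123603 + 3.107705) = 3.35·11.356100 = 38.042935 m
LSR: p² = d² − 2 + 2cos(α−β) + 2d(sin α + sin β) = 58.329269; p = √p² = 7.637360; φ = atan2(−cos α − cos β, d + sin α + sin β) − atan2(−2, p) = 0.457231 rad; t = (φ − α) mod 2π = 4.548183 rad, q = (φ − β) mod 2π = 3.497495 rad → L = 3.35·(4.548183 + 7.637360 + 3.497495) = 3.35·15.683039 = 52.538180 m
RSL: p² = d² − 2 + 2cos(α−β) − 2d(sin α + sin β) = 38.328424; p = √p² = 6.190995; φ = atan2(cos α + cos β, d − sin α − sin β) − atan2(2, p) = -0.557308 rad; t = (α − φ) mod 2π = 2.749541 rad, q = (β − φ) mod 2π = 3.800229 rad → L = 3.35·(2.749541 + 6.190995 + 3.800229) = 3.35·12.740766 = 42.681566 m
RLR: c = (6 − d² + 2cos(α−β) + 2d(sin α − sin β))/8 = -3.687314, |c| > 1 → infeasible
LRL: c = (6 − d² + 2cos(α−β) − 2d(sin α − sin β))/8 = -6.897924, |c| > 1 → infeasible
Shortest: RSR with L = 38.042935 m ≈ 38.0429 m

38.0429 m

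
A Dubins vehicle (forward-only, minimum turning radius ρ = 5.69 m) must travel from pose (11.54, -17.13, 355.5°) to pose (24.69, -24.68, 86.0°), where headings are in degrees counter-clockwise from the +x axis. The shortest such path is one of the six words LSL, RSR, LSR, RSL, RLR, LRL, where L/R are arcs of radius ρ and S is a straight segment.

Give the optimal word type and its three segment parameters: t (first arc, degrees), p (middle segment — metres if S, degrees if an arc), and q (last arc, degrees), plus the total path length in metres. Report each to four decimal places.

Let ψ = atan2(Δy, Δx) = atan2(-7.55, 13.15) = -29.8621° be the start→goal bearing.
Normalize: d = |goal − start| / ρ = 15.163278/5.69 = 2.664899, α = (θ_start − ψ) mod 360° = 25.3621° = 0.442651 rad, β = (θ_goal − ψ) mod 360° = 115.8621° = 2.022174 rad.
Common terms: sin α = 0.428337, cos α = 0.903619, sin β = 0.899847, cos β = -0.436206, cos(α−β) = -0.008727, d² = 7.101689. Work in radians in the unit-radius frame; every candidate has L = ρ·(t + p + q).
LSL: p² = 2 + d² − 2cos(α−β) + 2d(sin α − sin β) = 6.606088; p = √p² = 2.570231; φ = atan2(cos β − cos α, d + sin α − sin β) = -0.548357 rad; t = (φ − α) mod 2π = 5.292177 rad, q = (β − φ) mod 2π = 2.570531 rad → L = 5.69·(5.292177 + 2.570231 + 2.570531) = 5.69·10.432939 = 59.363425 m
RSR: p² = 2 + d² − 2cos(α−β) + 2d(sin β − sin α) = 11.632197; p = √p² = 3.410601; φ = atan2(cos α − cos β, d − sin α + sin β) = 0.403719 rad; t = (α − φ) mod 2π = 0.038932 rad, q = (φ − β) mod 2π = 4.664730 rad → L = 5.69·(0.038932 + 3.410601 + 4.664730) = 5.69·8.114263 = 46.170156 m
LSR: p² = d² − 2 + 2cos(α−β) + 2d(sin α + sin β) = 12.163188; p = √p² = 3.487576; φ = atan2(−cos α − cos β, d + sin α + sin β) − atan2(−2, p) = 0.404154 rad; t = (φ − α) mod 2π = 6.244688 rad, q = (φ − β) mod 2π = 4.665165 rad → L = 5.69·(6.244688 + 3.487576 + 4.665165) = 5.69·14.397429 = 81.921371 m
RSL: p² = d² − 2 + 2cos(α−β) − 2d(sin α + sin β) = -1.994715 < 0 → infeasible
RLR: c = (6 − d² + 2cos(α−β) + 2d(sin α − sin β))/8 = -0.454025; p = 2π − arccos c = 4.241112 rad; φ = atan2(cos α − cos β, d − sin α + sin β) = 0.403719 rad; t = (α − φ + p/2) mod 2π = 2.159488 rad, q = (α − β − t + p) mod 2π = 0.502101 rad → L = 5.69·(2.159488 + 4.241112 + 0.502101) = 5.69·6.902701 = 39.276367 m
LRL: c = (6 − d² + 2cos(α−β) − 2d(sin α − sin β))/8 = 0.174239; p = 2π − arccos c = 4.887522 rad; φ = atan2(cos β − cos α, d + sin α − sin β) = -0.548357 rad; t = (φ − α + p/2) mod 2π = 1.452753 rad, q = (β − α − t + p) mod 2π = 5.014292 rad → L = 5.69·(1.452753 + 4.887522 + 5.014292) = 5.69·11.354567 = 64.607485 m
Shortest: RLR with L = 39.276367 m ≈ 39.2764 m
Convert RLR to answer units (arcs ×180/π): t = 2.159488·180/π = 123.7295°, p = 4.241112·180/π = 242.9978°, q = 0.502101·180/π = 28.7683°, L = 39.2764 m.

RLR: t = 123.7295°, p = 242.9978°, q = 28.7683°, L = 39.2764 m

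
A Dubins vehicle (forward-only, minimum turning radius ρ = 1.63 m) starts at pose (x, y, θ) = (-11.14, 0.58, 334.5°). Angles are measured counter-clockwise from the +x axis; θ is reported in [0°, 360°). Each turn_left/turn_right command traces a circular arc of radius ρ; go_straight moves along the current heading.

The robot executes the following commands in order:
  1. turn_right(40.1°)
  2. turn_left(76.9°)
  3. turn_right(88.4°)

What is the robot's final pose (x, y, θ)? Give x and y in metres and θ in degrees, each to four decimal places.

(-6.6453, -2.3774, 282.9000°)

set_pose: (x, y, θ) = (-11.1400, 0.5800, 334.5000°), ρ = 1.63
turn_right(40.1°): centre at ρ to the right, rotate −40.1° → (-10.3573, -0.2179, 294.4000°)
turn_left(76.9°): centre at ρ to the left, rotate +76.9° → (-8.5535, -1.1429, 371.3000° ≡ 11.3000°)
turn_right(88.4°): centre at ρ to the right, rotate −88.4° → (-6.6453, -2.3774, -77.1000° ≡ 282.9000°)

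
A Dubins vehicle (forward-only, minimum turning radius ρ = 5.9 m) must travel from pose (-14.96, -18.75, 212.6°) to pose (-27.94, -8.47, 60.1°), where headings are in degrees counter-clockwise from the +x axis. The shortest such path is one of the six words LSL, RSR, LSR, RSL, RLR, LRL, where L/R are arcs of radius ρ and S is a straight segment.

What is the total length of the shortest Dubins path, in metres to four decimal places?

20.9546 m

Let ψ = atan2(Δy, Δx) = atan2(10.28, -12.98) = 141.6212° be the start→goal bearing.
Normalize: d = |goal − start| / ρ = 16.557741/5.9 = 2.806397, α = (θ_start − ψ) mod 360° = 70.9788° = 1.238814 rad, β = (θ_goal − ψ) mod 360° = 278.4788° = 4.860372 rad.
Common terms: sin α = 0.945398, cos α = 0.325918, sin β = -0.989071, cos β = 0.147443, cos(α−β) = -0.887011, d² = 7.875863. Work in radians in the unit-radius frame; every candidate has L = ρ·(t + p + q).
LSL: p² = 2 + d² − 2cos(α−β) + 2d(sin α − sin β) = 22.507658; p = √p² = 4.744224; φ = atan2(cos β − cos α, d + sin α − sin β) = -0.037628 rad; t = (φ − α) mod 2π = 5.006743 rad, q = (β − φ) mod 2π = 4.898000 rad → L = 5.9·(5.006743 + 4.744224 + 4.898000) = 5.9·14.648967 = 86.428906 m
RSR: p² = 2 + d² − 2cos(α−β) + 2d(sin β − sin α) = 0.792112; p = √p² = 0.890007; φ = atan2(cos α − cos β, d − sin α + sin β) = 0.201901 rad; t = (α − φ) mod 2π = 1.036913 rad, q = (φ − β) mod 2π = 1.624714 rad → L = 5.9·(1.036913 + 0.890007 + 1.624714) = 5.9·3.551634 = 20.954641 m
LSR: p² = d² − 2 + 2cos(α−β) + 2d(sin α + sin β) = 3.856717; p = √p² = 1.963853; φ = atan2(−cos α − cos β, d + sin α + sin β) − atan2(−2, p) = 0.624826 rad; t = (φ − α) mod 2π = 5.669198 rad, q = (φ − β) mod 2π = 2.047640 rad → L = 5.9·(5.669198 + 1.963853 + 2.047640) = 5.9·9.680690 = 57.116073 m
RSL: p² = d² − 2 + 2cos(α−β) − 2d(sin α + sin β) = 4.346966; p = √p² = 2.084938; φ = atan2(cos α + cos β, d − sin α − sin β) − atan2(2, p) = -0.600023 rad; t = (α − φ) mod 2π = 1.838836 rad, q = (β − φ) mod 2π = 5.460395 rad → L = 5.9·(1.838836 + 2.084938 + 5.460395) = 5.9·9.384169 = 55.366598 m
RLR: c = (6 − d² + 2cos(α−β) + 2d(sin α − sin β))/8 = 0.900986; p = 2π − arccos c = 5.834426 rad; φ = atan2(cos α − cos β, d − sin α + sin β) = 0.201901 rad; t = (α − φ + p/2) mod 2π = 3.954126 rad, q = (α − β − t + p) mod 2π = 4.541927 rad → L = 5.9·(3.954126 + 5.834426 + 4.541927) = 5.9·14.330479 = 84.549824 m
LRL: c = (6 − d² + 2cos(α−β) − 2d(sin α − sin β))/8 = -1.813457, |c| > 1 → infeasible
Shortest: RSR with L = 20.954641 m ≈ 20.9546 m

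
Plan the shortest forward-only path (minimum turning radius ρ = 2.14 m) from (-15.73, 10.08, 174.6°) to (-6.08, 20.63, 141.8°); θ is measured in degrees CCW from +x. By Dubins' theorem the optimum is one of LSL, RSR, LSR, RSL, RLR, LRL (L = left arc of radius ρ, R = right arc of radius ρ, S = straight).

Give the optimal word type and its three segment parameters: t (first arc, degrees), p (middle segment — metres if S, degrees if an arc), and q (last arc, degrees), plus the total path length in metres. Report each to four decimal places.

RSL: t = 158.8543°, p = 9.6487 m, q = 126.0543°, L = 20.2901 m

Let ψ = atan2(Δy, Δx) = atan2(10.55, 9.65) = 47.5511° be the start→goal bearing.
Normalize: d = |goal − start| / ρ = 14.297727/2.14 = 6.681181, α = (θ_start − ψ) mod 360° = 127.0489° = 2.217422 rad, β = (θ_goal − ψ) mod 360° = 94.2489° = 1.644954 rad.
Common terms: sin α = 0.798122, cos α = -0.602496, sin β = 0.997252, cos β = -0.074089, cos(α−β) = 0.840567, d² = 44.638178. Work in radians in the unit-radius frame; every candidate has L = ρ·(t + p + q).
LSL: p² = 2 + d² − 2cos(α−β) + 2d(sin α − sin β) = 42.296197; p = √p² = 6.503553; φ = atan2(cos β − cos α, d + sin α − sin β) = 0.081339 rad; t = (φ − α) mod 2π = 4.147102 rad, q = (β − φ) mod 2π = 1.563615 rad → L = 2.14·(4.147102 + 6.503553 + 1.563615) = 2.14·12.214270 = 26.138538 m
RSR: p² = 2 + d² − 2cos(α−β) + 2d(sin β − sin α) = 47.617893; p = √p² = 6.900572; φ = atan2(cos α − cos β, d − sin α + sin β) = -0.076649 rad; t = (α − φ) mod 2π = 2.294071 rad, q = (φ − β) mod 2π = 4.561582 rad → L = 2.14·(2.294071 + 6.900572 + 4.561582) = 2.14·13.756225 = 29.438322 m
LSR: p² = d² − 2 + 2cos(α−β) + 2d(sin α + sin β) = 68.309737; p = √p² = 8.264970; φ = atan2(−cos α − cos β, d + sin α + sin β) − atan2(−2, p) = 0.317071 rad; t = (φ − α) mod 2π = 4.382834 rad, q = (φ − β) mod 2π = 4.955302 rad → L = 2.14·(4.382834 + 8.264970 + 4.955302) = 2.14·17.603107 = 37.670650 m
RSL: p² = d² − 2 + 2cos(α−β) − 2d(sin α + sin β) = 20.328886; p = √p² = 4.508757; φ = atan2(cos α + cos β, d − sin α − sin β) − atan2(2, p) = -0.555108 rad; t = (α − φ) mod 2π = 2.772530 rad, q = (β − φ) mod 2π = 2.200062 rad → L = 2.14·(2.772530 + 4.508757 + 2.200062) = 2.14·9.481348 = 20.290085 m
RLR: c = (6 − d² + 2cos(α−β) + 2d(sin α − sin β))/8 = -4.952237, |c| > 1 → infeasible
LRL: c = (6 − d² + 2cos(α−β) − 2d(sin α − sin β))/8 = -4.287025, |c| > 1 → infeasible
Shortest: RSL with L = 20.290085 m ≈ 20.2901 m
Convert RSL to answer units (arcs ×180/π): t = 2.772530·180/π = 158.8543°, p = ρ·p = 2.14·4.508757 = 9.6487 m, q = 2.200062·180/π = 126.0543°, L = 20.2901 m.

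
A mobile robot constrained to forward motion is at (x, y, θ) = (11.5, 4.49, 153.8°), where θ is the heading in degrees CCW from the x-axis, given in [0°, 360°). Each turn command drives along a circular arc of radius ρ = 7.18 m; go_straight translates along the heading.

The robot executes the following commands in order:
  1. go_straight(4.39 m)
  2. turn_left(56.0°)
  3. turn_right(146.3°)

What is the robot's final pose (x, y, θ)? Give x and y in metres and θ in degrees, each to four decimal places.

(-9.1712, 15.6507, 63.5000°)

set_pose: (x, y, θ) = (11.5000, 4.4900, 153.8000°), ρ = 7.18
go_straight(4.39): x += 4.39·cos θ, y += 4.39·sin θ → (7.5610, 6.4282, 153.8000°)
turn_left(56.0°): centre at ρ to the left, rotate +56.0° → (0.8228, 6.2165, 209.8000°)
turn_right(146.3°): centre at ρ to the right, rotate −146.3° → (-9.1712, 15.6507, 63.5000°)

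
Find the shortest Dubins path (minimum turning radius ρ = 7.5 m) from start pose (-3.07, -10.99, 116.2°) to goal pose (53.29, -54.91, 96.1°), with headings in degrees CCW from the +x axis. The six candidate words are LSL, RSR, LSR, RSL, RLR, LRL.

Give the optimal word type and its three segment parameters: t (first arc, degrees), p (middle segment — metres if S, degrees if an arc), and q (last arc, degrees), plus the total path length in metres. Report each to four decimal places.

Let ψ = atan2(Δy, Δx) = atan2(-43.92, 56.36) = -37.9284° be the start→goal bearing.
Normalize: d = |goal − start| / ρ = 71.452194/7.5 = 9.526959, α = (θ_start − ψ) mod 360° = 154.1284° = 2.690049 rad, β = (θ_goal − ψ) mod 360° = 134.0284° = 2.339237 rad.
Common terms: sin α = 0.436355, cos α = -0.899774, sin β = 0.718995, cos β = -0.695015, cos(α−β) = 0.939094, d² = 90.762951. Work in radians in the unit-radius frame; every candidate has L = ρ·(t + p + q).
LSL: p² = 2 + d² − 2cos(α−β) + 2d(sin α − sin β) = 85.499370; p = √p² = 9.246587; φ = atan2(cos β − cos α, d + sin α − sin β) = 0.022146 rad; t = (φ − α) mod 2π = 3.615283 rad, q = (β − φ) mod 2π = 2.317091 rad → L = 7.5·(3.615283 + 9.246587 + 2.317091) = 7.5·15.178961 = 113.842208 m
RSR: p² = 2 + d² − 2cos(α−β) + 2d(sin β − sin α) = 96.270156; p = √p² = 9.811736; φ = atan2(cos α − cos β, d − sin α + sin β) = -0.020870 rad; t = (α − φ) mod 2π = 2.710919 rad, q = (φ − β) mod 2π = 3.923078 rad → L = 7.5·(2.710919 + 9.811736 + 3.923078) = 7.5·16.445732 = 123.342991 m
LSR: p² = d² − 2 + 2cos(α−β) + 2d(sin α + sin β) = 112.655090; p = √p² = 10.613910; φ = atan2(−cos α − cos β, d + sin α + sin β) − atan2(−2, p) = 0.334446 rad; t = (φ − α) mod 2π = 3.927583 rad, q = (φ − β) mod 2π = 4.278394 rad → L = 7.5·(3.927583 + 10.613910 + 4.278394) = 7.5·18.819887 = 141.149153 m
RSL: p² = d² − 2 + 2cos(α−β) − 2d(sin α + sin β) = 68.627189; p = √p² = 8.284153; φ = atan2(cos α + cos β, d − sin α − sin β) − atan2(2, p) = -0.425136 rad; t = (α − φ) mod 2π = 3.115185 rad, q = (β − φ) mod 2π = 2.764373 rad → L = 7.5·(3.115185 + 8.284153 + 2.764373) = 7.5·14.163711 = 106.227833 m
RLR: c = (6 − d² + 2cos(α−β) + 2d(sin α − sin β))/8 = -11.033769, |c| > 1 → infeasible
LRL: c = (6 − d² + 2cos(α−β) − 2d(sin α − sin β))/8 = -9.687421, |c| > 1 → infeasible
Shortest: RSL with L = 106.227833 m ≈ 106.2278 m
Convert RSL to answer units (arcs ×180/π): t = 3.115185·180/π = 178.4869°, p = ρ·p = 7.5·8.284153 = 62.1311 m, q = 2.764373·180/π = 158.3869°, L = 106.2278 m.

RSL: t = 178.4869°, p = 62.1311 m, q = 158.3869°, L = 106.2278 m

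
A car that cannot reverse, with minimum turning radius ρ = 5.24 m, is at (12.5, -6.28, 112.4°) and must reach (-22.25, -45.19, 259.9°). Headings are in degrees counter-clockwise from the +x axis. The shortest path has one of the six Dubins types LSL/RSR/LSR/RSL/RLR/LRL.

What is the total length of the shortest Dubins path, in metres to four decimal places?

58.6965 m

Let ψ = atan2(Δy, Δx) = atan2(-38.91, -34.75) = -131.7676° be the start→goal bearing.
Normalize: d = |goal − start| / ρ = 52.168483/5.24 = 9.955817, α = (θ_start − ψ) mod 360° = 244.1676° = 4.261529 rad, β = (θ_goal − ψ) mod 360° = 31.6676° = 0.552704 rad.
Common terms: sin α = -0.900073, cos α = -0.435740, sin β = 0.524991, cos β = 0.851108, cos(α−β) = -0.843391, d² = 99.118299. Work in radians in the unit-radius frame; every candidate has L = ρ·(t + p + q).
LSL: p² = 2 + d² − 2cos(α−β) + 2d(sin α − sin β) = 74.429742; p = √p² = 8.627267; φ = atan2(cos β − cos α, d + sin α − sin β) = 0.149719 rad; t = (φ − α) mod 2π = 2.171376 rad, q = (β − φ) mod 2π = 0.402985 rad → L = 5.24·(2.171376 + 8.627267 + 0.402985) = 5.24·11.201628 = 58.696531 m
RSR: p² = 2 + d² − 2cos(α−β) + 2d(sin β − sin α) = 131.180421; p = √p² = 11.453402; φ = atan2(cos α − cos β, d − sin α + sin β) = -0.112593 rad; t = (α − φ) mod 2π = 4.374122 rad, q = (φ − β) mod 2π = 5.617888 rad → L = 5.24·(4.374122 + 11.453402 + 5.617888) = 5.24·21.445412 = 112.373960 m
LSR: p² = d² − 2 + 2cos(α−β) + 2d(sin α + sin β) = 87.963021; p = √p² = 9.378860; φ = atan2(−cos α − cos β, d + sin α + sin β) − atan2(−2, p) = 0.166771 rad; t = (φ − α) mod 2π = 2.188428 rad, q = (φ − β) mod 2π = 5.897252 rad → L = 5.24·(2.188428 + 9.378860 + 5.897252) = 5.24·17.464540 = 91.514192 m
RSL: p² = d² − 2 + 2cos(α−β) − 2d(sin α + sin β) = 102.900011; p = √p² = 10.143964; φ = atan2(cos α + cos β, d − sin α − sin β) − atan2(2, p) = -0.154480 rad; t = (α − φ) mod 2π = 4.416009 rad, q = (β − φ) mod 2π = 0.707184 rad → L = 5.24·(4.416009 + 10.143964 + 0.707184) = 5.24·15.267157 = 79.999905 m
RLR: c = (6 − d² + 2cos(α−β) + 2d(sin α − sin β))/8 = -15.397553, |c| > 1 → infeasible
LRL: c = (6 − d² + 2cos(α−β) − 2d(sin α − sin β))/8 = -8.303718, |c| > 1 → infeasible
Shortest: LSL with L = 58.696531 m ≈ 58.6965 m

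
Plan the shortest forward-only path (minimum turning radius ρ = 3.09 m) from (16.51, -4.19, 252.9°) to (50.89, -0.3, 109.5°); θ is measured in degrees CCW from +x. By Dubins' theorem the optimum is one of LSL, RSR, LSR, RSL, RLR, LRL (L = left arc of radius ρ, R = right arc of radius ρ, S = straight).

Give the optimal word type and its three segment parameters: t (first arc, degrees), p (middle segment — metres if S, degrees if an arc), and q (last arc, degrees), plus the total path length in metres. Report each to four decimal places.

LSL: t = 114.6261°, p = 28.7616 m, q = 101.9739°, L = 40.4430 m

Let ψ = atan2(Δy, Δx) = atan2(3.89, 34.38) = 6.4554° be the start→goal bearing.
Normalize: d = |goal − start| / ρ = 34.599371/3.09 = 11.197208, α = (θ_start − ψ) mod 360° = 246.4446° = 4.301270 rad, β = (θ_goal − ψ) mod 360° = 103.0446° = 1.798468 rad.
Common terms: sin α = -0.916674, cos α = -0.399636, sin β = 0.974195, cos β = -0.225709, cos(α−β) = -0.802817, d² = 125.377457. Work in radians in the unit-radius frame; every candidate has L = ρ·(t + p + q).
LSL: p² = 2 + d² − 2cos(α−β) + 2d(sin α − sin β) = 86.638192; p = √p² = 9.307964; φ = atan2(cos β − cos α, d + sin α − sin β) = 0.018687 rad; t = (φ − α) mod 2π = 2.000602 rad, q = (β − φ) mod 2π = 1.779781 rad → L = 3.09·(2.000602 + 9.307964 + 1.779781) = 3.09·13.088347 = 40.442993 m
RSR: p² = 2 + d² − 2cos(α−β) + 2d(sin β − sin α) = 171.327992; p = √p² = 13.089232; φ = atan2(cos α − cos β, d − sin α + sin β) = -0.013288 rad; t = (α − φ) mod 2π = 4.314558 rad, q = (φ − β) mod 2π = 4.471430 rad → L = 3.09·(4.314558 + 13.089232 + 4.471430) = 3.09·21.875219 = 67.594428 m
LSR: p² = d² − 2 + 2cos(α−β) + 2d(sin α + sin β) = 123.059962; p = √p² = 11.093239; φ = atan2(−cos α − cos β, d + sin α + sin β) − atan2(−2, p) = 0.233880 rad; t = (φ − α) mod 2π = 2.215795 rad, q = (φ − β) mod 2π = 4.718597 rad → L = 3.09·(2.215795 + 11.093239 + 4.718597) = 3.09·18.027632 = 55.705383 m
RSL: p² = d² − 2 + 2cos(α−β) − 2d(sin α + sin β) = 120.483682; p = √p² = 10.976506; φ = atan2(cos α + cos β, d − sin α − sin β) − atan2(2, p) = -0.236308 rad; t = (α − φ) mod 2π = 4.537578 rad, q = (β − φ) mod 2π = 2.034776 rad → L = 3.09·(4.537578 + 10.976506 + 2.034776) = 3.09·17.548859 = 54.225975 m
RLR: c = (6 − d² + 2cos(α−β) + 2d(sin α − sin β))/8 = -20.415999, |c| > 1 → infeasible
LRL: c = (6 − d² + 2cos(α−β) − 2d(sin α − sin β))/8 = -9.829774, |c| > 1 → infeasible
Shortest: LSL with L = 40.442993 m ≈ 40.4430 m
Convert LSL to answer units (arcs ×180/π): t = 2.000602·180/π = 114.6261°, p = ρ·p = 3.09·9.307964 = 28.7616 m, q = 1.779781·180/π = 101.9739°, L = 40.4430 m.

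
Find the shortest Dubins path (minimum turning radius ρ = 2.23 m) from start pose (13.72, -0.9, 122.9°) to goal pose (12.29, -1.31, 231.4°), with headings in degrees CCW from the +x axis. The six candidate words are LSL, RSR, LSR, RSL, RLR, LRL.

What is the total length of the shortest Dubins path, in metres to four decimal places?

Let ψ = atan2(Δy, Δx) = atan2(-0.41, -1.43) = -164.0017° be the start→goal bearing.
Normalize: d = |goal − start| / ρ = 1.487616/2.23 = 0.667092, α = (θ_start − ψ) mod 360° = 286.9017° = 5.007379 rad, β = (θ_goal − ψ) mod 360° = 35.4017° = 0.617876 rad.
Common terms: sin α = -0.956805, cos α = 0.290731, sin β = 0.579305, cos β = 0.815111, cos(α−β) = -0.317305, d² = 0.445012. Work in radians in the unit-radius frame; every candidate has L = ρ·(t + p + q).
LSL: p² = 2 + d² − 2cos(α−β) + 2d(sin α − sin β) = 1.030167; p = √p² = 1.014971; φ = atan2(cos β − cos α, d + sin α − sin β) = 2.598665 rad; t = (φ − α) mod 2π = 3.874471 rad, q = (β − φ) mod 2π = 4.302397 rad → L = 2.23·(3.874471 + 1.014971 + 4.302397) = 2.23·9.191839 = 20.497801 m
RSR: p² = 2 + d² − 2cos(α−β) + 2d(sin β − sin α) = 5.129076; p = √p² = 2.264746; φ = atan2(cos α − cos β, d − sin α + sin β) = -0.233661 rad; t = (α − φ) mod 2π = 5.241040 rad, q = (φ − β) mod 2π = 5.431648 rad → L = 2.23·(5.241040 + 2.264746 + 5.431648) = 2.23·12.937435 = 28.850479 m
LSR: p² = d² − 2 + 2cos(α−β) + 2d(sin α + sin β) = -2.693251 < 0 → infeasible
RSL: p² = d² − 2 + 2cos(α−β) − 2d(sin α + sin β) = -1.685943 < 0 → infeasible
RLR: c = (6 − d² + 2cos(α−β) + 2d(sin α − sin β))/8 = 0.358866; p = 2π − arccos c = 5.079441 rad; φ = atan2(cos α − cos β, d − sin α + sin β) = -0.233661 rad; t = (α − φ + p/2) mod 2π = 1.497575 rad, q = (α − β − t + p) mod 2π = 1.688184 rad → L = 2.23·(1.497575 + 5.079441 + 1.688184) = 2.23·8.265200 = 18.431396 m
LRL: c = (6 − d² + 2cos(α−β) − 2d(sin α − sin β))/8 = 0.871229; p = 2π − arccos c = 5.770090 rad; φ = atan2(cos β − cos α, d + sin α − sin β) = 2.598665 rad; t = (φ − α + p/2) mod 2π = 0.476330 rad, q = (β − α − t + p) mod 2π = 0.904256 rad → L = 2.23·(0.476330 + 5.770090 + 0.904256) = 2.23·7.150676 = 15.946008 m
Shortest: LRL with L = 15.946008 m ≈ 15.9460 m

15.9460 m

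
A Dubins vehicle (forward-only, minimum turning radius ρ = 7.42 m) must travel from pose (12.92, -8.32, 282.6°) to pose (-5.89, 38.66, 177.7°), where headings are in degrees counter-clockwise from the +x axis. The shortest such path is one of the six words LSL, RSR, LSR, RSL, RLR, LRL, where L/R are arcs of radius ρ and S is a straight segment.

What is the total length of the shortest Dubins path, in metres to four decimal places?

77.5926 m

Let ψ = atan2(Δy, Δx) = atan2(46.98, -18.81) = 111.8203° be the start→goal bearing.
Normalize: d = |goal − start| / ρ = 50.605696/7.42 = 6.820175, α = (θ_start − ψ) mod 360° = 170.7797° = 2.980668 rad, β = (θ_goal − ψ) mod 360° = 65.8797° = 1.149817 rad.
Common terms: sin α = 0.160231, cos α = -0.987079, sin β = 0.912689, cos β = 0.408654, cos(α−β) = -0.257133, d² = 46.514783. Work in radians in the unit-radius frame; every candidate has L = ρ·(t + p + q).
LSL: p² = 2 + d² − 2cos(α−β) + 2d(sin α − sin β) = 38.765262; p = √p² = 6.226176; φ = atan2(cos β − cos α, d + sin α − sin β) = 0.226093 rad; t = (φ − α) mod 2π = 3.528611 rad, q = (β − φ) mod 2π = 0.923724 rad → L = 7.42·(3.528611 + 6.226176 + 0.923724) = 7.42·10.678510 = 79.234548 m
RSR: p² = 2 + d² − 2cos(α−β) + 2d(sin β − sin α) = 59.292835; p = √p² = 7.700184; φ = atan2(cos α − cos β, d − sin α + sin β) = -0.182267 rad; t = (α − φ) mod 2π = 3.162935 rad, q = (φ − β) mod 2π = 4.951101 rad → L = 7.42·(3.162935 + 7.700184 + 4.951101) = 7.42·15.814220 = 117.341511 m
LSR: p² = d² − 2 + 2cos(α−β) + 2d(sin α + sin β) = 58.635531; p = √p² = 7.657384; φ = atan2(−cos α − cos β, d + sin α + sin β) − atan2(−2, p) = 0.328630 rad; t = (φ − α) mod 2π = 3.631148 rad, q = (φ − β) mod 2π = 5.461998 rad → L = 7.42·(3.631148 + 7.657384 + 5.461998) = 7.42·16.750530 = 124.288934 m
RSL: p² = d² − 2 + 2cos(α−β) − 2d(sin α + sin β) = 29.365504; p = √p² = 5.418995; φ = atan2(cos α + cos β, d − sin α − sin β) − atan2(2, p) = -0.453870 rad; t = (α − φ) mod 2π = 3.434537 rad, q = (β − φ) mod 2π = 1.603687 rad → L = 7.42·(3.434537 + 5.418995 + 1.603687) = 7.42·10.457218 = 77.592561 m
RLR: c = (6 − d² + 2cos(α−β) + 2d(sin α − sin β))/8 = -6.411604, |c| > 1 → infeasible
LRL: c = (6 − d² + 2cos(α−β) − 2d(sin α − sin β))/8 = -3.845658, |c| > 1 → infeasible
Shortest: RSL with L = 77.592561 m ≈ 77.5926 m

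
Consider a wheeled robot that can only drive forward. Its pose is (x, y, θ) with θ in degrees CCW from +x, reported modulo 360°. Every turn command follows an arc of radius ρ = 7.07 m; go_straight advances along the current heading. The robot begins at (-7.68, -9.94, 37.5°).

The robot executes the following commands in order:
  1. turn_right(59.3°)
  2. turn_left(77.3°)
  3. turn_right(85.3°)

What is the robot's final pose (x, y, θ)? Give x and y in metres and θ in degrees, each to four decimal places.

(17.0418, -4.2941, 330.2000°)

set_pose: (x, y, θ) = (-7.6800, -9.9400, 37.5000°), ρ = 7.07
turn_right(59.3°): centre at ρ to the right, rotate −59.3° → (-0.7505, -8.9846, -21.8000° ≡ 338.2000°)
turn_left(77.3°): centre at ρ to the left, rotate +77.3° → (7.7017, -6.4247, 415.5000° ≡ 55.5000°)
turn_right(85.3°): centre at ρ to the right, rotate −85.3° → (17.0418, -4.2941, -29.8000° ≡ 330.2000°)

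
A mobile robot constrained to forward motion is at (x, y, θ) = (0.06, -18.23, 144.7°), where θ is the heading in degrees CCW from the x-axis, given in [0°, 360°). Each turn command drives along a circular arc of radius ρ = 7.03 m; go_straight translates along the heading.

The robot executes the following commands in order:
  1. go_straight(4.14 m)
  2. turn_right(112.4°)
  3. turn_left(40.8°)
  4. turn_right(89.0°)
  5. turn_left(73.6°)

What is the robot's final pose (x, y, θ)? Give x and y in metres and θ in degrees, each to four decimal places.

(16.4774, 7.4625, 57.7000°)

set_pose: (x, y, θ) = (0.0600, -18.2300, 144.7000°), ρ = 7.03
go_straight(4.14): x += 4.14·cos θ, y += 4.14·sin θ → (-3.3188, -15.8377, 144.7000°)
turn_right(112.4°): centre at ρ to the right, rotate −112.4° → (-3.0130, -4.1580, 32.3000°)
turn_left(40.8°): centre at ρ to the left, rotate +40.8° → (-0.0431, -0.2595, 73.1000°)
turn_right(89.0°): centre at ρ to the right, rotate −89.0° → (8.6093, 4.4579, -15.9000° ≡ 344.1000°)
turn_left(73.6°): centre at ρ to the left, rotate +73.6° → (16.4774, 7.4625, 417.7000° ≡ 57.7000°)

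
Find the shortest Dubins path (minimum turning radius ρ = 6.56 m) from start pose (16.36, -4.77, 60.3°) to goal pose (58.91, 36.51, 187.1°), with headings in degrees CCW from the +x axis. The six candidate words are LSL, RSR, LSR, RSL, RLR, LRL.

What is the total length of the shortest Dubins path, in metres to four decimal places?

73.0923 m

Let ψ = atan2(Δy, Δx) = atan2(41.28, 42.55) = 44.1321° be the start→goal bearing.
Normalize: d = |goal − start| / ρ = 59.283563/6.56 = 9.037129, α = (θ_start − ψ) mod 360° = 16.1679° = 0.282184 rad, β = (θ_goal − ψ) mod 360° = 142.9679° = 2.495261 rad.
Common terms: sin α = 0.278454, cos α = 0.960450, sin β = 0.602262, cos β = -0.798299, cos(α−β) = -0.599024, d² = 81.669693. Work in radians in the unit-radius frame; every candidate has L = ρ·(t + p + q).
LSL: p² = 2 + d² − 2cos(α−β) + 2d(sin α − sin β) = 79.015154; p = √p² = 8.889047; φ = atan2(cos β − cos α, d + sin α − sin β) = -0.199170 rad; t = (φ − α) mod 2π = 5.801832 rad, q = (β − φ) mod 2π = 2.694431 rad → L = 6.56·(5.801832 + 8.889047 + 2.694431) = 6.56·17.385310 = 114.047631 m
RSR: p² = 2 + d² − 2cos(α−β) + 2d(sin β − sin α) = 90.720326; p = √p² = 9.524722; φ = atan2(cos α − cos β, d − sin α + sin β) = 0.185717 rad; t = (α − φ) mod 2π = 0.096467 rad, q = (φ − β) mod 2π = 3.973641 rad → L = 6.56·(0.096467 + 9.524722 + 3.973641) = 6.56·13.594830 = 89.182083 m
LSR: p² = d² − 2 + 2cos(α−β) + 2d(sin α + sin β) = 94.389925; p = √p² = 9.715448; φ = atan2(−cos α − cos β, d + sin α + sin β) − atan2(−2, p) = 0.186674 rad; t = (φ − α) mod 2π = 6.187675 rad, q = (φ − β) mod 2π = 3.974598 rad → L = 6.56·(6.187675 + 9.715448 + 3.974598) = 6.56·19.877720 = 130.397845 m
RSL: p² = d² − 2 + 2cos(α−β) − 2d(sin α + sin β) = 62.553366; p = √p² = 7.909069; φ = atan2(cos α + cos β, d − sin α − sin β) − atan2(2, p) = -0.227804 rad; t = (α − φ) mod 2π = 0.509988 rad, q = (β − φ) mod 2π = 2.723066 rad → L = 6.56·(0.509988 + 7.909069 + 2.723066) = 6.56·11.142123 = 73.092326 m
RLR: c = (6 − d² + 2cos(α−β) + 2d(sin α − sin β))/8 = -10.340041, |c| > 1 → infeasible
LRL: c = (6 − d² + 2cos(α−β) − 2d(sin α − sin β))/8 = -8.876894, |c| > 1 → infeasible
Shortest: RSL with L = 73.092326 m ≈ 73.0923 m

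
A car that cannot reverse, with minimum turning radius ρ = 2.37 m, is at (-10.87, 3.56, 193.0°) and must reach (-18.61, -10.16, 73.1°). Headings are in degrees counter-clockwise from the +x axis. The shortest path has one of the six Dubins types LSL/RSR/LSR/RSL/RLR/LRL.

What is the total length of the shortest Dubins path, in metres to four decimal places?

Let ψ = atan2(Δy, Δx) = atan2(-13.72, -7.74) = -119.4291° be the start→goal bearing.
Normalize: d = |goal − start| / ρ = 15.752651/2.37 = 6.646688, α = (θ_start − ψ) mod 360° = 312.4291° = 5.452916 rad, β = (θ_goal − ψ) mod 360° = 192.5291° = 3.360266 rad.
Common terms: sin α = -0.738113, cos α = 0.674677, sin β = -0.216935, cos β = -0.976186, cos(α−β) = -0.498488, d² = 44.178461. Work in radians in the unit-radius frame; every candidate has L = ρ·(t + p + q).
LSL: p² = 2 + d² − 2cos(α−β) + 2d(sin α − sin β) = 40.247223; p = √p² = 6.344070; φ = atan2(cos β − cos α, d + sin α − sin β) = -0.263252 rad; t = (φ − α) mod 2π = 0.567018 rad, q = (β − φ) mod 2π = 3.623518 rad → L = 2.37·(0.567018 + 6.344070 + 3.623518) = 2.37·10.534605 = 24.967015 m
RSR: p² = 2 + d² − 2cos(α−β) + 2d(sin β − sin α) = 54.103650; p = √p² = 7.355518; φ = atan2(cos α − cos β, d − sin α + sin β) = 0.226367 rad; t = (α − φ) mod 2π = 5.226549 rad, q = (φ − β) mod 2π = 3.149286 rad → L = 2.37·(5.226549 + 7.355518 + 3.149286) = 2.37·15.731353 = 37.283308 m
LSR: p² = d² − 2 + 2cos(α−β) + 2d(sin α + sin β) = 28.485672; p = √p² = 5.337197; φ = atan2(−cos α − cos β, d + sin α + sin β) − atan2(−2, p) = 0.411457 rad; t = (φ − α) mod 2π = 1.241726 rad, q = (φ − β) mod 2π = 3.334376 rad → L = 2.37·(1.241726 + 5.337197 + 3.334376) = 2.37·9.913299 = 23.494520 m
RSL: p² = d² − 2 + 2cos(α−β) − 2d(sin α + sin β) = 53.877300; p = √p² = 7.340116; φ = atan2(cos α + cos β, d − sin α − sin β) − atan2(2, p) = -0.305660 rad; t = (α − φ) mod 2π = 5.758576 rad, q = (β − φ) mod 2π = 3.665926 rad → L = 2.37·(5.758576 + 7.340116 + 3.665926) = 2.37·16.764618 = 39.732145 m
RLR: c = (6 − d² + 2cos(α−β) + 2d(sin α − sin β))/8 = -5.762956, |c| > 1 → infeasible
LRL: c = (6 − d² + 2cos(α−β) − 2d(sin α − sin β))/8 = -4.030903, |c| > 1 → infeasible
Shortest: LSR with L = 23.494520 m ≈ 23.4945 m

23.4945 m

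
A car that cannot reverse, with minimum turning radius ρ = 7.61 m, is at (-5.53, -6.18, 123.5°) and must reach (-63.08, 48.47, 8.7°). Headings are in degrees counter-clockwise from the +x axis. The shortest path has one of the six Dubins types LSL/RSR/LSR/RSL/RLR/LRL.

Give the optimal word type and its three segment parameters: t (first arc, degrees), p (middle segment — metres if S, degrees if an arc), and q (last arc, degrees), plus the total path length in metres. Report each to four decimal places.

LSR: t = 23.0365°, p = 70.0586 m, q = 137.8365°, L = 91.4256 m

Let ψ = atan2(Δy, Δx) = atan2(54.65, -57.55) = 136.4806° be the start→goal bearing.
Normalize: d = |goal − start| / ρ = 79.363877/7.61 = 10.428893, α = (θ_start − ψ) mod 360° = 347.0194° = 6.056631 rad, β = (θ_goal − ψ) mod 360° = 232.2194° = 4.052994 rad.
Common terms: sin α = -0.224621, cos α = 0.974446, sin β = -0.790363, cos β = -0.612639, cos(α−β) = -0.419452, d² = 108.761813. Work in radians in the unit-radius frame; every candidate has L = ρ·(t + p + q).
LSL: p² = 2 + d² − 2cos(α−β) + 2d(sin α − sin β) = 123.400843; p = √p² = 11.108593; φ = atan2(cos β − cos α, d + sin α − sin β) = -0.143361 rad; t = (φ − α) mod 2π = 0.083193 rad, q = (β − φ) mod 2π = 4.196354 rad → L = 7.61·(0.083193 + 11.108593 + 4.196354) = 7.61·15.388141 = 117.103749 m
RSR: p² = 2 + d² − 2cos(α−β) + 2d(sin β − sin α) = 99.800592; p = √p² = 9.990025; φ = atan2(cos α − cos β, d − sin α + sin β) = 0.159543 rad; t = (α − φ) mod 2π = 5.897089 rad, q = (φ − β) mod 2π = 2.389735 rad → L = 7.61·(5.897089 + 9.990025 + 2.389735) = 7.61·18.276848 = 139.086812 m
LSR: p² = d² − 2 + 2cos(α−β) + 2d(sin α + sin β) = 84.752600; p = √p² = 9.206118; φ = atan2(−cos α − cos β, d + sin α + sin β) − atan2(−2, p) = 0.175508 rad; t = (φ − α) mod 2π = 0.402062 rad, q = (φ − β) mod 2π = 2.405700 rad → L = 7.61·(0.402062 + 9.206118 + 2.405700) = 7.61·12.013880 = 91.425627 m
RSL: p² = d² − 2 + 2cos(α−β) − 2d(sin α + sin β) = 127.093218; p = √p² = 11.273563; φ = atan2(cos α + cos β, d − sin α − sin β) − atan2(2, p) = -0.143974 rad; t = (α − φ) mod 2π = 6.200606 rad, q = (β − φ) mod 2π = 4.196968 rad → L = 7.61·(6.200606 + 11.273563 + 4.196968) = 7.61·21.671136 = 164.917346 m
RLR: c = (6 − d² + 2cos(α−β) + 2d(sin α − sin β))/8 = -11.475074, |c| > 1 → infeasible
LRL: c = (6 − d² + 2cos(α−β) − 2d(sin α − sin β))/8 = -14.425105, |c| > 1 → infeasible
Shortest: LSR with L = 91.425627 m ≈ 91.4256 m
Convert LSR to answer units (arcs ×180/π): t = 0.402062·180/π = 23.0365°, p = ρ·p = 7.61·9.206118 = 70.0586 m, q = 2.405700·180/π = 137.8365°, L = 91.4256 m.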